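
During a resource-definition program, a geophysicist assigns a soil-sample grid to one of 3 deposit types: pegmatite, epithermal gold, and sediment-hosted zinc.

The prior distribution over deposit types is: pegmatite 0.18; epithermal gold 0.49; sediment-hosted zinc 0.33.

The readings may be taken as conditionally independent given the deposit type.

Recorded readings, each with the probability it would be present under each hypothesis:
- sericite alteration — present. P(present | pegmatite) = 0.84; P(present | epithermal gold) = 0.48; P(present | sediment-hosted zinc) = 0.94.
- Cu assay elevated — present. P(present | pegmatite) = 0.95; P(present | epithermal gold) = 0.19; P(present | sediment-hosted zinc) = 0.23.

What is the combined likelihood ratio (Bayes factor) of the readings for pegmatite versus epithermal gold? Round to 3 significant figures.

8.75

Take the product of per-reading likelihoods under each hypothesis, then divide.
  pegmatite: 0.84 × 0.95 = 0.798
  epithermal gold: 0.48 × 0.19 = 0.0912
Bayes factor = 0.798 / 0.0912 ≈ 8.75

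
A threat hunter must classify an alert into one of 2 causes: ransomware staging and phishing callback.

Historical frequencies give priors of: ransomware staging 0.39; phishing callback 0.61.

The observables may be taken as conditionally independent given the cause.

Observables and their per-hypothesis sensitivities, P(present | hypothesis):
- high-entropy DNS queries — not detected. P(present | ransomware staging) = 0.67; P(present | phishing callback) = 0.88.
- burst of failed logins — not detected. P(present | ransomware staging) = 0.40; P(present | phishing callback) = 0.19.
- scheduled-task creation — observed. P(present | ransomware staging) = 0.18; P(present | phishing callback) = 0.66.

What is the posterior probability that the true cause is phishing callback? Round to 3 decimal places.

0.738

For each hypothesis, the unnormalized posterior weight is prior × product of the observable likelihoods (using 1 − P(present | H) for each absent observable):
  ransomware staging: 0.39 × (1 − 0.67) × (1 − 0.40) × 0.18 = 0.0139
  phishing callback: 0.61 × (1 − 0.88) × (1 − 0.19) × 0.66 = 0.039133
The unnormalized weights sum to 0.053032.
P(phishing callback | evidence) = 0.039133 / 0.053032 ≈ 0.738.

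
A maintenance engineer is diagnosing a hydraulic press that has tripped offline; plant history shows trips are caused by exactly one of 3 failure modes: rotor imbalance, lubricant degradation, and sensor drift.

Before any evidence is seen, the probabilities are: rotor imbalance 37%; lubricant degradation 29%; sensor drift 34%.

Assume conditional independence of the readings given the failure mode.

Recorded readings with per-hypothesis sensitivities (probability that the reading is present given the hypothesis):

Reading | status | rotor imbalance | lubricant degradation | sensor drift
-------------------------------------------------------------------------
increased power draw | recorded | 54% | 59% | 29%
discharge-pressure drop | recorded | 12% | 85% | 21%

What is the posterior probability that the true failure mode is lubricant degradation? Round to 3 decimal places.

0.765

By Bayes' rule with conditional independence, the unnormalized weight for each hypothesis is prior × ∏ likelihoods:
  rotor imbalance: 0.37 × 0.54 × 0.12 = 0.023976
  lubricant degradation: 0.29 × 0.59 × 0.85 = 0.14543
  sensor drift: 0.34 × 0.29 × 0.21 = 0.020706
Normalizing constant Z = 0.023976 + 0.14543 + 0.020706 = 0.19012.
P(lubricant degradation | evidence) = 0.14543 / 0.19012 ≈ 0.765.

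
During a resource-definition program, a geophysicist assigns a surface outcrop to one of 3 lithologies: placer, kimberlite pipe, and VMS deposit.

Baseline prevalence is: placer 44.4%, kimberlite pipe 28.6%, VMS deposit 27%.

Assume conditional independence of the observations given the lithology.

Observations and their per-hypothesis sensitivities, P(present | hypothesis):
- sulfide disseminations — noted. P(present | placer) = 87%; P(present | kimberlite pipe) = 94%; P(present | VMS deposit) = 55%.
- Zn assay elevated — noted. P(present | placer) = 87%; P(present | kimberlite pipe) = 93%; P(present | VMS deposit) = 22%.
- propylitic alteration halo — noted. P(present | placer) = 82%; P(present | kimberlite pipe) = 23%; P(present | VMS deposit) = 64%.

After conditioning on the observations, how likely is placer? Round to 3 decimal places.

0.778

For each hypothesis, the unnormalized posterior weight is prior × product of the observation likelihoods:
  placer: 0.444 × 0.87 × 0.87 × 0.82 = 0.27557
  kimberlite pipe: 0.286 × 0.94 × 0.93 × 0.23 = 0.057505
  VMS deposit: 0.270 × 0.55 × 0.22 × 0.64 = 0.020909
The unnormalized weights sum to 0.35399.
P(placer | evidence) = 0.27557 / 0.35399 ≈ 0.778.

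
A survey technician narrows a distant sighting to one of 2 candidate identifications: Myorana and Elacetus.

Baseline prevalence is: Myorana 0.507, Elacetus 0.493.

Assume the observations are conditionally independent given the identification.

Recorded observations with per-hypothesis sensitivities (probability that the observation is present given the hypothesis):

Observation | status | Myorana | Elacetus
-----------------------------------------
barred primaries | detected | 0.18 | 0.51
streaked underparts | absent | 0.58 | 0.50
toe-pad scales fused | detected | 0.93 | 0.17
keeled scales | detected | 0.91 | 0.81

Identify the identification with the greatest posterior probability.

Myorana

For each hypothesis, the unnormalized posterior weight is prior × product of the observation likelihoods (using 1 − P(present | H) for each absent observation):
  Myorana: 0.507 × 0.18 × (1 − 0.58) × 0.93 × 0.91 = 0.032438
  Elacetus: 0.493 × 0.51 × (1 − 0.50) × 0.17 × 0.81 = 0.017311
Normalizing constant Z = 0.032438 + 0.017311 = 0.049749.
P(Myorana | evidence) ≈ 0.032438 / 0.049749 ≈ 0.652
P(Elacetus | evidence) ≈ 0.017311 / 0.049749 ≈ 0.348
The largest is 0.652, so Myorana is most probable.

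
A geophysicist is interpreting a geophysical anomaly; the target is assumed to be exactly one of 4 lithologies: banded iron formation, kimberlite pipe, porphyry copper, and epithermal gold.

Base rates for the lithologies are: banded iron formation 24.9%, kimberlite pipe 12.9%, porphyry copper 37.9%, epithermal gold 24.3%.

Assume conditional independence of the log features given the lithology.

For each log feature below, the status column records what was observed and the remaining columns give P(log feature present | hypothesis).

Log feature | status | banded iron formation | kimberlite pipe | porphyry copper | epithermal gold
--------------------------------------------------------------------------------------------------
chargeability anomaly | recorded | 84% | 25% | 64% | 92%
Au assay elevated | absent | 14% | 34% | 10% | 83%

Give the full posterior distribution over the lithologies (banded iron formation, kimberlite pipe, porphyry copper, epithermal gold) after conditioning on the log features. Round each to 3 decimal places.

0.393, 0.047, 0.477, 0.083

For each hypothesis, the unnormalized posterior weight is prior × product of the log feature likelihoods (using 1 − P(present | H) for each absent log feature):
  banded iron formation: 0.249 × 0.84 × (1 − 0.14) = 0.17988
  kimberlite pipe: 0.129 × 0.25 × (1 − 0.34) = 0.021285
  porphyry copper: 0.379 × 0.64 × (1 − 0.10) = 0.2183
  epithermal gold: 0.243 × 0.92 × (1 − 0.83) = 0.038005
Marginal likelihood of the evidence = 0.45747.
P(banded iron formation | evidence) = 0.17988 / 0.45747 ≈ 0.393
P(kimberlite pipe | evidence) = 0.021285 / 0.45747 ≈ 0.047
P(porphyry copper | evidence) = 0.2183 / 0.45747 ≈ 0.477
P(epithermal gold | evidence) = 0.038005 / 0.45747 ≈ 0.083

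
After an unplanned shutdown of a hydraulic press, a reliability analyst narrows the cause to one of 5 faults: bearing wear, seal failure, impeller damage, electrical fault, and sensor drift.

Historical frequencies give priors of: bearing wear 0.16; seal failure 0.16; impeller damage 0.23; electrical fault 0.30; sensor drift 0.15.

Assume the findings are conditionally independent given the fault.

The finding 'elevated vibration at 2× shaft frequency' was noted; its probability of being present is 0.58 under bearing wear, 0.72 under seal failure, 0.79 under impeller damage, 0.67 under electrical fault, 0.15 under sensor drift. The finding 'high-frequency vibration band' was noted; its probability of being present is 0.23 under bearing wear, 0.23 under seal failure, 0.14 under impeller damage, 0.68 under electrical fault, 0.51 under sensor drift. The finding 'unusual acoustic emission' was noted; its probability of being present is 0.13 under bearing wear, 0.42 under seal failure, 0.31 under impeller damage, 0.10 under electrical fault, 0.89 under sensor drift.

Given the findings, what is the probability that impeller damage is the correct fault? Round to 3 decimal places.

Multiply each prior by the joint likelihood of the evidence pattern:
  bearing wear: 0.16 × 0.58 × 0.23 × 0.13 = 0.0027747
  seal failure: 0.16 × 0.72 × 0.23 × 0.42 = 0.011128
  impeller damage: 0.23 × 0.79 × 0.14 × 0.31 = 0.0078858
  electrical fault: 0.30 × 0.67 × 0.68 × 0.10 = 0.013668
  sensor drift: 0.15 × 0.15 × 0.51 × 0.89 = 0.010213
Marginal likelihood of the evidence = 0.04567.
P(impeller damage | evidence) = 0.0078858 / 0.04567 ≈ 0.173.

0.173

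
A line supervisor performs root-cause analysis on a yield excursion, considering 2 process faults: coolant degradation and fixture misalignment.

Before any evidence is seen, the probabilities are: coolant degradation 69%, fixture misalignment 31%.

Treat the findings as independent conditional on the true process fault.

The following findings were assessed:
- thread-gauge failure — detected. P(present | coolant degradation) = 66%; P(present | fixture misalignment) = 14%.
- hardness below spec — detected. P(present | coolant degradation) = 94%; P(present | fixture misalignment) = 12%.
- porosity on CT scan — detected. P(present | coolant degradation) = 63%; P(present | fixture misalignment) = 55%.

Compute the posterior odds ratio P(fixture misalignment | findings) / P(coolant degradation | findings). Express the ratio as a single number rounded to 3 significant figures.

The normalizing constant cancels in an odds ratio, so compute prior × likelihood for the two hypotheses only:
  fixture misalignment: 0.31 × 0.14 × 0.12 × 0.55 = 0.0028644
  coolant degradation: 0.69 × 0.66 × 0.94 × 0.63 = 0.26969
Posterior odds = 0.0028644 / 0.26969 ≈ 0.0106.

0.0106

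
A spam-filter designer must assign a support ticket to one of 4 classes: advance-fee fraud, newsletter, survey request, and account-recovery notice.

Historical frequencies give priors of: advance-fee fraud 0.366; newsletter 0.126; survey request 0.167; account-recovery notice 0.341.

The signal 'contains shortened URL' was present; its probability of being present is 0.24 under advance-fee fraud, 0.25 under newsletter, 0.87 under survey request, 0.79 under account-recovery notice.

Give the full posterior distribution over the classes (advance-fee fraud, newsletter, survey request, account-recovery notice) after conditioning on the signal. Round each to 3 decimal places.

0.164, 0.059, 0.272, 0.504

For each hypothesis, the unnormalized posterior weight is prior × likelihood:
  advance-fee fraud: 0.366 × 0.24 = 0.08784
  newsletter: 0.126 × 0.25 = 0.0315
  survey request: 0.167 × 0.87 = 0.14529
  account-recovery notice: 0.341 × 0.79 = 0.26939
Marginal likelihood of the evidence = 0.53402.
P(advance-fee fraud | evidence) = 0.08784 / 0.53402 ≈ 0.164
P(newsletter | evidence) = 0.0315 / 0.53402 ≈ 0.059
P(survey request | evidence) = 0.14529 / 0.53402 ≈ 0.272
P(account-recovery notice | evidence) = 0.26939 / 0.53402 ≈ 0.504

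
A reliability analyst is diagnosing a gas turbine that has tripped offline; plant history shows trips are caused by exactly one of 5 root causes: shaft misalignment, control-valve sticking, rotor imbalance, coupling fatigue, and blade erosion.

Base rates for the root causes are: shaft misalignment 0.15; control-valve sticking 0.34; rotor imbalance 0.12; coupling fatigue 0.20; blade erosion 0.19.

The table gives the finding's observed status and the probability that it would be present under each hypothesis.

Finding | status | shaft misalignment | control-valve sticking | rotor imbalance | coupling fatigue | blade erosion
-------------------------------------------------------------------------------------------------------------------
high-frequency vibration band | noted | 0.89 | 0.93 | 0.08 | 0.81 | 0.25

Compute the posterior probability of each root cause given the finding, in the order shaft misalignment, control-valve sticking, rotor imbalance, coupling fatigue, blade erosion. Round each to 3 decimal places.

0.200, 0.473, 0.014, 0.242, 0.071

For each hypothesis, the unnormalized posterior weight is prior × likelihood:
  shaft misalignment: 0.15 × 0.89 = 0.1335
  control-valve sticking: 0.34 × 0.93 = 0.3162
  rotor imbalance: 0.12 × 0.08 = 0.0096
  coupling fatigue: 0.20 × 0.81 = 0.162
  blade erosion: 0.19 × 0.25 = 0.0475
The unnormalized weights sum to 0.6688.
P(shaft misalignment | evidence) = 0.1335 / 0.6688 ≈ 0.200
P(control-valve sticking | evidence) = 0.3162 / 0.6688 ≈ 0.473
P(rotor imbalance | evidence) = 0.0096 / 0.6688 ≈ 0.014
P(coupling fatigue | evidence) = 0.162 / 0.6688 ≈ 0.242
P(blade erosion | evidence) = 0.0475 / 0.6688 ≈ 0.071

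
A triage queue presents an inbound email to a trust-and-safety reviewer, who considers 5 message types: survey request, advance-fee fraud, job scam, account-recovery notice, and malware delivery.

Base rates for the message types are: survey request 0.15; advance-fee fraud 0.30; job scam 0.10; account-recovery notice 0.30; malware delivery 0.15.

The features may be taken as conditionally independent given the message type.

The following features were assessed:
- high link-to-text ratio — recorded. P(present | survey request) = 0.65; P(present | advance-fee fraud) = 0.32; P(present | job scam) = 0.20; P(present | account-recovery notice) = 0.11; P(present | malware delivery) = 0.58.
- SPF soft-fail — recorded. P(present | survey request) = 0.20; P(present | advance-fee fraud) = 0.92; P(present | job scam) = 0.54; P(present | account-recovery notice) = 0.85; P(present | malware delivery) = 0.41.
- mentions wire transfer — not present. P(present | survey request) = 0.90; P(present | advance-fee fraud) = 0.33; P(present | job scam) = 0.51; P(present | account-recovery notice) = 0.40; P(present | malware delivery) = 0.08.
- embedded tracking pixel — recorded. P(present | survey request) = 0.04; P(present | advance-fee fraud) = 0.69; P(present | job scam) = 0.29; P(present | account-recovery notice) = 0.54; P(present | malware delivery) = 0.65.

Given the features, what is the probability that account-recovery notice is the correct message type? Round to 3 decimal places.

0.125

Multiply each prior by the joint likelihood of the feature pattern (using 1 − P(present | H) for each absent feature):
  survey request: 0.15 × 0.65 × 0.20 × (1 − 0.90) × 0.04 = 7.8e-05
  advance-fee fraud: 0.30 × 0.32 × 0.92 × (1 − 0.33) × 0.69 = 0.04083
  job scam: 0.10 × 0.20 × 0.54 × (1 − 0.51) × 0.29 = 0.0015347
  account-recovery notice: 0.30 × 0.11 × 0.85 × (1 − 0.40) × 0.54 = 0.0090882
  malware delivery: 0.15 × 0.58 × 0.41 × (1 − 0.08) × 0.65 = 0.021331
Normalizing constant Z = 7.8e-05 + 0.04083 + 0.0015347 + 0.0090882 + 0.021331 = 0.072862.
P(account-recovery notice | evidence) = 0.0090882 / 0.072862 ≈ 0.125.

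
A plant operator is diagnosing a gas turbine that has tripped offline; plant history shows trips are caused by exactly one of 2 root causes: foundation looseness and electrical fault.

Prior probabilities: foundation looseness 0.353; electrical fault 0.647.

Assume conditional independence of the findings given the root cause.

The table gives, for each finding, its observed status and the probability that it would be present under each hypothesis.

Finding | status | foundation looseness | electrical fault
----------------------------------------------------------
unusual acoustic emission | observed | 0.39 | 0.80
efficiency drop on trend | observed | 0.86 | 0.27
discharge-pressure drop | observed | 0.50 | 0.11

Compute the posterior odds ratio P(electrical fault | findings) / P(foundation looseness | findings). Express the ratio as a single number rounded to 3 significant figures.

The normalizing constant cancels in an odds ratio, so compute prior × likelihood for the two hypotheses only:
  electrical fault: 0.647 × 0.80 × 0.27 × 0.11 = 0.015373
  foundation looseness: 0.353 × 0.39 × 0.86 × 0.50 = 0.059198
Posterior odds = 0.015373 / 0.059198 ≈ 0.260.

0.260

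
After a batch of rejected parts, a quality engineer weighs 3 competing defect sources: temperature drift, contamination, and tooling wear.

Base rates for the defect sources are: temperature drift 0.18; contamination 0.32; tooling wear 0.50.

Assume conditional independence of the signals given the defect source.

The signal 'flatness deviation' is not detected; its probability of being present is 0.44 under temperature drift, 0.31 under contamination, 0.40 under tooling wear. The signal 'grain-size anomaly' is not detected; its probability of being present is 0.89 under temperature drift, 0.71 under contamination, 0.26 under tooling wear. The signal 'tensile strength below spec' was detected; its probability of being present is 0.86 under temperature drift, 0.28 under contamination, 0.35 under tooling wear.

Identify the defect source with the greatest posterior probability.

By Bayes' rule with conditional independence, the unnormalized weight for each hypothesis is prior × ∏ likelihoods (using 1 − P(present | H) for each absent signal):
  temperature drift: 0.18 × (1 − 0.44) × (1 − 0.89) × 0.86 = 0.0095357
  contamination: 0.32 × (1 − 0.31) × (1 − 0.71) × 0.28 = 0.017929
  tooling wear: 0.50 × (1 − 0.40) × (1 − 0.26) × 0.35 = 0.0777
The unnormalized weights sum to 0.10516.
P(temperature drift | evidence) ≈ 0.0095357 / 0.10516 ≈ 0.091
P(contamination | evidence) ≈ 0.017929 / 0.10516 ≈ 0.170
P(tooling wear | evidence) ≈ 0.0777 / 0.10516 ≈ 0.739
The largest is 0.739, so tooling wear is most probable.

tooling wear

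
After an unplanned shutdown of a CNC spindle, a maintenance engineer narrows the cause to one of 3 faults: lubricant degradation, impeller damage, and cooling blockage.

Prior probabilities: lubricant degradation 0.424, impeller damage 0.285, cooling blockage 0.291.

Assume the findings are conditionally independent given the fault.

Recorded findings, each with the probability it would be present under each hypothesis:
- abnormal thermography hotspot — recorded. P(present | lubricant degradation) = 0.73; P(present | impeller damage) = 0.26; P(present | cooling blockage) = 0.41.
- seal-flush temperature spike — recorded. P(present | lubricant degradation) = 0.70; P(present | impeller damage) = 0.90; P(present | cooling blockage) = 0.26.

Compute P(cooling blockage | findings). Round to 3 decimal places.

For each hypothesis, the unnormalized posterior weight is prior × product of the finding likelihoods:
  lubricant degradation: 0.424 × 0.73 × 0.70 = 0.21666
  impeller damage: 0.285 × 0.26 × 0.90 = 0.06669
  cooling blockage: 0.291 × 0.41 × 0.26 = 0.031021
Normalizing constant Z = 0.21666 + 0.06669 + 0.031021 = 0.31437.
P(cooling blockage | evidence) = 0.031021 / 0.31437 ≈ 0.099.

0.099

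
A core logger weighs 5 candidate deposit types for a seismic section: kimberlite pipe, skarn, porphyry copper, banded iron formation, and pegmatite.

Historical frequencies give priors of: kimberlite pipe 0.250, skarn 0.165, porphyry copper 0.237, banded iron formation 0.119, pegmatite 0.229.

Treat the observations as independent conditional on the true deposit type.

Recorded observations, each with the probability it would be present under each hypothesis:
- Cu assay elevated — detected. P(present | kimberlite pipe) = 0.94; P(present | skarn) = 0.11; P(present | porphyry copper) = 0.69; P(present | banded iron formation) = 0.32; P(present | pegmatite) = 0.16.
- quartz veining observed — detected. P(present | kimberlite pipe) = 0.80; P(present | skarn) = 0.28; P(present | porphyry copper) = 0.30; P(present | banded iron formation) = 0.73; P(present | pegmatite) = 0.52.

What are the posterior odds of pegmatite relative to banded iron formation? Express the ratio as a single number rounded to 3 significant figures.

Unnormalized posterior weight (prior times the observation likelihoods) for each of the two hypotheses:
  pegmatite: 0.229 × 0.16 × 0.52 = 0.019053
  banded iron formation: 0.119 × 0.32 × 0.73 = 0.027798
Posterior odds = 0.019053 / 0.027798 ≈ 0.685.

0.685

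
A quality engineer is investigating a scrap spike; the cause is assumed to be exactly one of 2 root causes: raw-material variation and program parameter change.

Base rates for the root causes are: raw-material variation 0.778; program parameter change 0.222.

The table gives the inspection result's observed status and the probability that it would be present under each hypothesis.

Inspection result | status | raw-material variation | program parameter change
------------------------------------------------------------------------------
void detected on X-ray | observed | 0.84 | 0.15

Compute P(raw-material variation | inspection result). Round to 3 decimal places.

0.952

Multiply each prior by the likelihood of the inspection result:
  raw-material variation: 0.778 × 0.84 = 0.65352
  program parameter change: 0.222 × 0.15 = 0.0333
Marginal likelihood of the evidence = 0.68682.
P(raw-material variation | evidence) = 0.65352 / 0.68682 ≈ 0.952.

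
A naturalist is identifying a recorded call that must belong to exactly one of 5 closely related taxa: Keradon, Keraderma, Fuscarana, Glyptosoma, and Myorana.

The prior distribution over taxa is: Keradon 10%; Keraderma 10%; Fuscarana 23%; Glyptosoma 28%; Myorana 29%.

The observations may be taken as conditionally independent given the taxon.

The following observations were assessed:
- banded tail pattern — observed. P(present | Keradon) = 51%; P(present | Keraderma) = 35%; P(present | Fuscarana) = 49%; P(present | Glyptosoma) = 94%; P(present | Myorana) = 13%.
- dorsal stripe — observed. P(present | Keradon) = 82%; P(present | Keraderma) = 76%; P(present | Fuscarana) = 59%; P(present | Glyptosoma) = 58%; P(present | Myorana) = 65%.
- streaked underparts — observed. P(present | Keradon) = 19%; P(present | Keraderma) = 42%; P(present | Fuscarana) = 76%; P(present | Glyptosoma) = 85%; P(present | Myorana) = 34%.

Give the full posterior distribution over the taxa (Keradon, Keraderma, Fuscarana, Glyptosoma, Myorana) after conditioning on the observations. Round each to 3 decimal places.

By Bayes' rule with conditional independence, the unnormalized weight for each hypothesis is prior × ∏ likelihoods:
  Keradon: 0.10 × 0.51 × 0.82 × 0.19 = 0.0079458
  Keraderma: 0.10 × 0.35 × 0.76 × 0.42 = 0.011172
  Fuscarana: 0.23 × 0.49 × 0.59 × 0.76 = 0.050535
  Glyptosoma: 0.28 × 0.94 × 0.58 × 0.85 = 0.12976
  Myorana: 0.29 × 0.13 × 0.65 × 0.34 = 0.0083317
The unnormalized weights sum to 0.20774.
P(Keradon | evidence) = 0.0079458 / 0.20774 ≈ 0.038
P(Keraderma | evidence) = 0.011172 / 0.20774 ≈ 0.054
P(Fuscarana | evidence) = 0.050535 / 0.20774 ≈ 0.243
P(Glyptosoma | evidence) = 0.12976 / 0.20774 ≈ 0.625
P(Myorana | evidence) = 0.0083317 / 0.20774 ≈ 0.040

0.038, 0.054, 0.243, 0.625, 0.040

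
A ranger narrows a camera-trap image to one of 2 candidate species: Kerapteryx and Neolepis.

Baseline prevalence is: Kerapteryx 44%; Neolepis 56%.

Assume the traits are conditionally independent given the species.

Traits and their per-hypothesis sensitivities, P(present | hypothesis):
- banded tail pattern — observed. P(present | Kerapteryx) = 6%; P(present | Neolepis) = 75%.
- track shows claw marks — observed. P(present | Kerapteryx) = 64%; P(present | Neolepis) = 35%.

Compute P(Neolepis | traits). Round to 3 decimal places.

Multiply each prior by the joint likelihood of the trait pattern:
  Kerapteryx: 0.44 × 0.06 × 0.64 = 0.016896
  Neolepis: 0.56 × 0.75 × 0.35 = 0.147
The unnormalized weights sum to 0.1639.
P(Neolepis | evidence) = 0.147 / 0.1639 ≈ 0.897.

0.897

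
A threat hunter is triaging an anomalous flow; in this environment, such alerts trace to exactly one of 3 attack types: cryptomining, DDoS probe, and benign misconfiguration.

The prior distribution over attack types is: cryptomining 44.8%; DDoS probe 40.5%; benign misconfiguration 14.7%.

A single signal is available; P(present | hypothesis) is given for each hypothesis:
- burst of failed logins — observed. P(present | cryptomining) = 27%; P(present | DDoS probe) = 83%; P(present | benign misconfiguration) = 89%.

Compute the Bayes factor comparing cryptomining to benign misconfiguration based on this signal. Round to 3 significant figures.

The Bayes factor is the ratio of the two likelihoods.
  cryptomining: 0.27
  benign misconfiguration: 0.89
Bayes factor = 0.27 / 0.89 ≈ 0.303

0.303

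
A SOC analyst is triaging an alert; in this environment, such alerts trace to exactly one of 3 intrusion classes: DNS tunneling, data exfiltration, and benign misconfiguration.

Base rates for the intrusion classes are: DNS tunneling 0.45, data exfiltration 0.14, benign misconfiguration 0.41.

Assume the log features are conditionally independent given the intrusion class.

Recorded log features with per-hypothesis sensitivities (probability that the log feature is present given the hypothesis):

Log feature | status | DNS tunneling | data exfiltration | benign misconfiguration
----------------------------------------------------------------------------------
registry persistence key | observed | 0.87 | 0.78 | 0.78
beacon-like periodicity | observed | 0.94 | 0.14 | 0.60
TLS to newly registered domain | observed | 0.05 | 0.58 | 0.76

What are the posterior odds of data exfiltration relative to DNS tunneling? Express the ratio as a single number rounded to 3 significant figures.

0.482

The normalizing constant cancels in an odds ratio, so compute prior × likelihood for the two hypotheses only:
  data exfiltration: 0.14 × 0.78 × 0.14 × 0.58 = 0.008867
  DNS tunneling: 0.45 × 0.87 × 0.94 × 0.05 = 0.018401
Posterior odds = 0.008867 / 0.018401 ≈ 0.482.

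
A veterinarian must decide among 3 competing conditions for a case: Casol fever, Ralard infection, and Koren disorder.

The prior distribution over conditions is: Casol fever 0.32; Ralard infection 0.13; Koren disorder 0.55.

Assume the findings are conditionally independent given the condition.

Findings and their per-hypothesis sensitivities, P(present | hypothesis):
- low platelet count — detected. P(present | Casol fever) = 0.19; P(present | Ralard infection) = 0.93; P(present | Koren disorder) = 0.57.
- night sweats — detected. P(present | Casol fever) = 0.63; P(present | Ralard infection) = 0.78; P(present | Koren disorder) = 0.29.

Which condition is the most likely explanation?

By Bayes' rule with conditional independence, the unnormalized weight for each hypothesis is prior × ∏ likelihoods:
  Casol fever: 0.32 × 0.19 × 0.63 = 0.038304
  Ralard infection: 0.13 × 0.93 × 0.78 = 0.094302
  Koren disorder: 0.55 × 0.57 × 0.29 = 0.090915
Marginal likelihood of the evidence = 0.22352.
P(Casol fever | evidence) ≈ 0.038304 / 0.22352 ≈ 0.171
P(Ralard infection | evidence) ≈ 0.094302 / 0.22352 ≈ 0.422
P(Koren disorder | evidence) ≈ 0.090915 / 0.22352 ≈ 0.407
The largest is 0.422, so Ralard infection is most probable.

Ralard infection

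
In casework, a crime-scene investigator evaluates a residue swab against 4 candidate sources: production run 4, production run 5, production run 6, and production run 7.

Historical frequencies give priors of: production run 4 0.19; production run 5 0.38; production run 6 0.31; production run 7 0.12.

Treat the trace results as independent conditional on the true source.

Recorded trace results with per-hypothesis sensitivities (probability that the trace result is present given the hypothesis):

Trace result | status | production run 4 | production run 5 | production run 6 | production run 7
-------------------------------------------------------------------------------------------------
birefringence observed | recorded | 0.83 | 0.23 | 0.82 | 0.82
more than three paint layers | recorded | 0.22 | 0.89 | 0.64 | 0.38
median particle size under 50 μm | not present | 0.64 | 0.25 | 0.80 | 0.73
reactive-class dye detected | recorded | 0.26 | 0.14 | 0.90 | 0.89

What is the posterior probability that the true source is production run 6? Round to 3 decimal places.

By Bayes' rule with conditional independence, the unnormalized weight for each hypothesis is prior × ∏ likelihoods (using 1 − P(present | H) for each absent trace result):
  production run 4: 0.19 × 0.83 × 0.22 × (1 − 0.64) × 0.26 = 0.0032474
  production run 5: 0.38 × 0.23 × 0.89 × (1 − 0.25) × 0.14 = 0.0081675
  production run 6: 0.31 × 0.82 × 0.64 × (1 − 0.80) × 0.90 = 0.029284
  production run 7: 0.12 × 0.82 × 0.38 × (1 − 0.73) × 0.89 = 0.0089853
Marginal likelihood of the evidence = 0.049684.
P(production run 6 | evidence) = 0.029284 / 0.049684 ≈ 0.589.

0.589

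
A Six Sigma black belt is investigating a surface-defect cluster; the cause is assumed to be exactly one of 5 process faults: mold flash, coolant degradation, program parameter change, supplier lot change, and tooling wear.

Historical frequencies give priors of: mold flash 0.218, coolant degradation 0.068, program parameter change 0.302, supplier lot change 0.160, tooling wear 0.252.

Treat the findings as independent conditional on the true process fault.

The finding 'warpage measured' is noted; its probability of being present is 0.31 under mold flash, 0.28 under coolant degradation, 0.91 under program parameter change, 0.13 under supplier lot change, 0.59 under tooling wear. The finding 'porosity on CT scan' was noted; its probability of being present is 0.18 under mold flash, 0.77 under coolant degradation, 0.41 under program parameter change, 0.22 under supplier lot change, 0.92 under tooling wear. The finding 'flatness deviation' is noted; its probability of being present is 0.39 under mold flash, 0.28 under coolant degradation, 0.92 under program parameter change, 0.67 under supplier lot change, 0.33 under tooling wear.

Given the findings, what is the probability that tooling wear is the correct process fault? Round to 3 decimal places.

0.281

By Bayes' rule with conditional independence, the unnormalized weight for each hypothesis is prior × ∏ likelihoods:
  mold flash: 0.218 × 0.31 × 0.18 × 0.39 = 0.0047441
  coolant degradation: 0.068 × 0.28 × 0.77 × 0.28 = 0.004105
  program parameter change: 0.302 × 0.91 × 0.41 × 0.92 = 0.10366
  supplier lot change: 0.160 × 0.13 × 0.22 × 0.67 = 0.0030659
  tooling wear: 0.252 × 0.59 × 0.92 × 0.33 = 0.045139
Normalizing constant Z = 0.0047441 + 0.004105 + 0.10366 + 0.0030659 + 0.045139 = 0.16072.
P(tooling wear | evidence) = 0.045139 / 0.16072 ≈ 0.281.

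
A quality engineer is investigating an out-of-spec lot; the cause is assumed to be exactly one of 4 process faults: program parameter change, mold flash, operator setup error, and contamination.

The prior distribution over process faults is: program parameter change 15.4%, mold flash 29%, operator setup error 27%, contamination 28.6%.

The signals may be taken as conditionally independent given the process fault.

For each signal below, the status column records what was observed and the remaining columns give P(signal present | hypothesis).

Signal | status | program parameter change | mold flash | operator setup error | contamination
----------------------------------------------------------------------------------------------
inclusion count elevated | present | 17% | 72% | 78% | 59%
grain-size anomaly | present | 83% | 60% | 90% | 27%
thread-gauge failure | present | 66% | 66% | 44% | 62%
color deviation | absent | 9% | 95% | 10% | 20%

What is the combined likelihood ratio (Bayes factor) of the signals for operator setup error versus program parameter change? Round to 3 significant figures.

3.28

The Bayes factor is the ratio of the joint likelihoods of the signal pattern under the two hypotheses (using 1 − P(present | H) for each absent signal).
  operator setup error: 0.78 × 0.90 × 0.44 × (1 − 0.10) = 0.27799
  program parameter change: 0.17 × 0.83 × 0.66 × (1 − 0.09) = 0.084745
Bayes factor = 0.27799 / 0.084745 ≈ 3.28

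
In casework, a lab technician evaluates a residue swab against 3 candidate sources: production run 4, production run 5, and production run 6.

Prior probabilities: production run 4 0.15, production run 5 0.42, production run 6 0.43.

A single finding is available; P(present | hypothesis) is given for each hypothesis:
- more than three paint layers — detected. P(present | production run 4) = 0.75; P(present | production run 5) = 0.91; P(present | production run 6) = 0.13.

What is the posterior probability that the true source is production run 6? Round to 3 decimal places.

0.102

Multiply each prior by the likelihood of the finding:
  production run 4: 0.15 × 0.75 = 0.1125
  production run 5: 0.42 × 0.91 = 0.3822
  production run 6: 0.43 × 0.13 = 0.0559
Normalizing constant Z = 0.1125 + 0.3822 + 0.0559 = 0.5506.
P(production run 6 | evidence) = 0.0559 / 0.5506 ≈ 0.102.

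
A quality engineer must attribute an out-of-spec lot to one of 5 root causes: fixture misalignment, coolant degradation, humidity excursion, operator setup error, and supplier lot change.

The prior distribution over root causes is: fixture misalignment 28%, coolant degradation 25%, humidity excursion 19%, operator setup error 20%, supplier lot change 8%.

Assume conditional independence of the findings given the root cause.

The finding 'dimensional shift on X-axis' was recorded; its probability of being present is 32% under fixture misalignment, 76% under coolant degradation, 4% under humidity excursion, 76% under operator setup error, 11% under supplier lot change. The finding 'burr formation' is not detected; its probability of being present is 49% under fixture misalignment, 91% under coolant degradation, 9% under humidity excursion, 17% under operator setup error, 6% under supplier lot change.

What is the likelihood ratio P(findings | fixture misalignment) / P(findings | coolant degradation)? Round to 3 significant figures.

Take the product of per-finding likelihoods under each hypothesis (using 1 − P(present | H) for each absent finding), then divide.
  fixture misalignment: 0.32 × (1 − 0.49) = 0.1632
  coolant degradation: 0.76 × (1 − 0.91) = 0.0684
Bayes factor = 0.1632 / 0.0684 ≈ 2.39

2.39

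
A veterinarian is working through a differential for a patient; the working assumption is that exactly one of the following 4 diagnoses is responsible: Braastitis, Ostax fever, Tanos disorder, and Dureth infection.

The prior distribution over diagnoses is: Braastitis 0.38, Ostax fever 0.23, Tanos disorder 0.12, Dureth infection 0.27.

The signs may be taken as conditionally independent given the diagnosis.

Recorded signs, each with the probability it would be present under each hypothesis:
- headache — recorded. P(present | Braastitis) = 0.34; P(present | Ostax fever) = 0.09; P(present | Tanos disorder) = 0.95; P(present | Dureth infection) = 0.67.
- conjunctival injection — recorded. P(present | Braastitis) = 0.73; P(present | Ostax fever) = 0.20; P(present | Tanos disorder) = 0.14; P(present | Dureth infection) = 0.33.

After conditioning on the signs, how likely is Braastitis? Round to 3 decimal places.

For each hypothesis, the unnormalized posterior weight is prior × product of the sign likelihoods:
  Braastitis: 0.38 × 0.34 × 0.73 = 0.094316
  Ostax fever: 0.23 × 0.09 × 0.20 = 0.00414
  Tanos disorder: 0.12 × 0.95 × 0.14 = 0.01596
  Dureth infection: 0.27 × 0.67 × 0.33 = 0.059697
The unnormalized weights sum to 0.17411.
P(Braastitis | evidence) = 0.094316 / 0.17411 ≈ 0.542.

0.542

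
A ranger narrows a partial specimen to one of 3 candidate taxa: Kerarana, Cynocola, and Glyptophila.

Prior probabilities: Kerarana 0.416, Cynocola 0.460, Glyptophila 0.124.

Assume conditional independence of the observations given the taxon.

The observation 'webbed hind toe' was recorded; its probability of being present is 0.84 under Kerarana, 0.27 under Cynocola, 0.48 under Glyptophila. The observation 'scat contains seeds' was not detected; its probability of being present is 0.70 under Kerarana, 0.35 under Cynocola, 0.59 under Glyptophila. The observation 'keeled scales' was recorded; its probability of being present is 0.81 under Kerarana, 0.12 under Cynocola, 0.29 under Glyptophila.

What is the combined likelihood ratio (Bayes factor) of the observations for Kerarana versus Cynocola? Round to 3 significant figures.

Take the product of per-observation likelihoods under each hypothesis (using 1 − P(present | H) for each absent observation), then divide.
  Kerarana: 0.84 × (1 − 0.70) × 0.81 = 0.20412
  Cynocola: 0.27 × (1 − 0.35) × 0.12 = 0.02106
Bayes factor = 0.20412 / 0.02106 ≈ 9.69

9.69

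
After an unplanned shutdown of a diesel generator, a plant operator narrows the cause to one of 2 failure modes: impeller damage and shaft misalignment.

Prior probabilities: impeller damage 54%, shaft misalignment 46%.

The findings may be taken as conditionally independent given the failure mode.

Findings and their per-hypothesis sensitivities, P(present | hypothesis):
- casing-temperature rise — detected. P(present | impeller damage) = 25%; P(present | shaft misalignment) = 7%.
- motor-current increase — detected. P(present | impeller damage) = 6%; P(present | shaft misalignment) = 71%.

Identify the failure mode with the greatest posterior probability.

For each hypothesis, the unnormalized posterior weight is prior × product of the finding likelihoods:
  impeller damage: 0.54 × 0.25 × 0.06 = 0.0081
  shaft misalignment: 0.46 × 0.07 × 0.71 = 0.022862
Marginal likelihood of the evidence = 0.030962.
P(impeller damage | evidence) ≈ 0.0081 / 0.030962 ≈ 0.262
P(shaft misalignment | evidence) ≈ 0.022862 / 0.030962 ≈ 0.738
The largest is 0.738, so shaft misalignment is most probable.

shaft misalignment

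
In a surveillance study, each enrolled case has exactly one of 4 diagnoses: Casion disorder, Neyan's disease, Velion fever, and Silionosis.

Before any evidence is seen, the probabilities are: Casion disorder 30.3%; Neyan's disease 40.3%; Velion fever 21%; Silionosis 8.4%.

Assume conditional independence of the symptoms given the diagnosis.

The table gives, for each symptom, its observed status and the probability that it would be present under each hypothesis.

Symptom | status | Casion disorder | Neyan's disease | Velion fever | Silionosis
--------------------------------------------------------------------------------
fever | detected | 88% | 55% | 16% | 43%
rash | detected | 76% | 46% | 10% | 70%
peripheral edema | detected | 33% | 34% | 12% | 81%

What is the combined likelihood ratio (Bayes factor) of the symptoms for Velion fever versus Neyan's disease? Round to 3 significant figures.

Take the product of per-symptom likelihoods under each hypothesis, then divide.
  Velion fever: 0.16 × 0.10 × 0.12 = 0.00192
  Neyan's disease: 0.55 × 0.46 × 0.34 = 0.08602
Bayes factor = 0.00192 / 0.08602 ≈ 0.0223

0.0223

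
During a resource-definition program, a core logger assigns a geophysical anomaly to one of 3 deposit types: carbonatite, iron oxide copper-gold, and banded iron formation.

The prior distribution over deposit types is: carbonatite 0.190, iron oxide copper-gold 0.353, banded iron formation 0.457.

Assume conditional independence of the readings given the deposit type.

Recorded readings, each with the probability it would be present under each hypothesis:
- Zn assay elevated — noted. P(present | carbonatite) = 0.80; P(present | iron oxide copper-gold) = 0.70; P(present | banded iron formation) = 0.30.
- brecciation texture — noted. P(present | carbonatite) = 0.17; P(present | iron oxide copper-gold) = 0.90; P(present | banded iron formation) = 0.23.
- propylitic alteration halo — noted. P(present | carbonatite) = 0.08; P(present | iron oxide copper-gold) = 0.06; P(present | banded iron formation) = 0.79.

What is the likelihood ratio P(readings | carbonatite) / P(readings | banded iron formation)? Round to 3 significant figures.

0.200

Take the product of per-reading likelihoods under each hypothesis, then divide.
  carbonatite: 0.80 × 0.17 × 0.08 = 0.01088
  banded iron formation: 0.30 × 0.23 × 0.79 = 0.05451
Bayes factor = 0.01088 / 0.05451 ≈ 0.200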